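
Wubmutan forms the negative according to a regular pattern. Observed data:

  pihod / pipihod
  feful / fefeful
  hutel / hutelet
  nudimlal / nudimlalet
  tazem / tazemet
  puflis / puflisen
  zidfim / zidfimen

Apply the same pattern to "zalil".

feful and hutel both end in -l yet inflect differently (fefeful, hutelet), so the final letter is not what conditions the rule; the last vowel is.
"zalil" has last vowel 'i'. The stems whose last vowel is 'i' (puflis → puflisen, zidfim → zidfimen) add -en.
So zalil → zalilen.

zalilen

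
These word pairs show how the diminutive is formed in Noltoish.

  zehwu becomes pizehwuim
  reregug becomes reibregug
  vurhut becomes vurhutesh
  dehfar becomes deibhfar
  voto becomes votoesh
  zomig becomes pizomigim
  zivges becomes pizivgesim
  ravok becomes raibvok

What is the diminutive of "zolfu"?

pizolfuim

"zolfu" begins with z-. The stems beginning with z- (zivges → pizivgesim, zehwu → pizehwuim, zomig → pizomigim) add pi- … -im around the stem.
So zolfu → pizolfuim.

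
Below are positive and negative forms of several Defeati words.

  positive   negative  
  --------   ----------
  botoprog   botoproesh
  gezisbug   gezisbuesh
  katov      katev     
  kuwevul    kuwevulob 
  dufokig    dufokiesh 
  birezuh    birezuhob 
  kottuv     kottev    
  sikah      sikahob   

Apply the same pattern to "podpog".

podpoesh

botoprog and katov both have last vowel 'o' yet inflect differently (botoproesh, katev), so the last vowel is not what conditions the rule; the final letter is.
"podpog" ends in -g. The stems ending in -g (gezisbug → gezisbuesh, dufokig → dufokiesh, botoprog → botoproesh) drop the final letter and add -esh.
So podpog → podpoesh.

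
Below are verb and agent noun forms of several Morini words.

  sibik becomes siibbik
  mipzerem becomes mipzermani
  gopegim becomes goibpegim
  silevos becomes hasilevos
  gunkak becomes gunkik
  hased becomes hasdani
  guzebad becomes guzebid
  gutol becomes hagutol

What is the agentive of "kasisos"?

hakasisos

"kasisos" has last vowel 'o'. The stems whose last vowel is 'o' (silevos → hasilevos, gutol → hagutol) add the prefix ha-.
So kasisos → hakasisos.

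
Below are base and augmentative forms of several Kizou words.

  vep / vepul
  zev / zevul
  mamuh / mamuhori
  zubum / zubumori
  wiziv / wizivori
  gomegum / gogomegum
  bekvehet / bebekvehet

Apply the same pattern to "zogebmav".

zozogebmav

zev and wiziv both end in -v yet inflect differently (zevul, wizivori), so the final letter is not what conditions the rule; the number of vowels is.
"zogebmav" has 3 vowels. The stems with 3 vowels (gomegum → gogomegum, bekvehet → bebekvehet) repeat the first consonant+vowel as a prefix.
The other patterns: stems with 1 vowel add -ul; stems with 2 vowels add -ori.
So zogebmav → zozogebmav.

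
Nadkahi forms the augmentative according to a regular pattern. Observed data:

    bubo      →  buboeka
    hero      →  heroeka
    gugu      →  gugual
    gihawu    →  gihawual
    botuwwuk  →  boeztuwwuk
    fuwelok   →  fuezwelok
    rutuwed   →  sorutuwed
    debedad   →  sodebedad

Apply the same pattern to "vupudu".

vupudual

"vupudu" ends in -u. The stems ending in -u (gugu → gugual, gihawu → gihawual) add -al.
The other patterns: stems ending in -o add -eka; stems ending in -k insert -ez- after the first vowel; stems ending in -d add the prefix so-.
So vupudu → vupudual.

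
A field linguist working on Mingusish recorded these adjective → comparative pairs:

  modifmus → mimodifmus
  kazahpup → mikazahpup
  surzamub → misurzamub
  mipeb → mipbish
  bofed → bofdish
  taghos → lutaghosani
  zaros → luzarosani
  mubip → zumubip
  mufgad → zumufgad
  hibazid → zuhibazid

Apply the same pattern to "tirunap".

"tirunap" has last vowel 'a'. The one such stem in the data (mufgad → zumufgad) adds the prefix zu-, so the same rule applies.
So tirunap → zutirunap.

zutirunap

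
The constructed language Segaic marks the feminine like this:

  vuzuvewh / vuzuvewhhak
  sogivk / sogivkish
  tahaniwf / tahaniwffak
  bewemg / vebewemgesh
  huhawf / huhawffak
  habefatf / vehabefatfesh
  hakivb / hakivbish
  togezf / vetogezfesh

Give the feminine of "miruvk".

tahaniwf and habefatf both end in -f yet inflect differently (tahaniwffak, vehabefatfesh), so the final letter is not what conditions the rule; the second-to-last letter is.
"miruvk" has second-to-last letter 'v'. The stems whose second-to-last letter is 'v' (sogivk → sogivkish, hakivb → hakivbish) add -ish.
The other patterns: stems whose second-to-last letter is 'w' double the final consonant and add -ak; stems whose second-to-last letter is 'm', 't' or 'z' add ve- … -esh around the stem.
So miruvk → miruvkish.

miruvkish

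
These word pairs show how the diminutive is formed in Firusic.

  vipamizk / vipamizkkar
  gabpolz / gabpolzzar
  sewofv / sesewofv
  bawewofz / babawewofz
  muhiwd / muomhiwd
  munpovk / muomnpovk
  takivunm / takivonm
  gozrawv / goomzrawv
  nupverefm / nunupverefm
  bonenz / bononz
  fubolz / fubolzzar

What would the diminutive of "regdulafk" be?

reregdulafk

sewofv and gozrawv both end in -v yet inflect differently (sesewofv, goomzrawv), so the final letter is not what conditions the rule; the second-to-last letter is.
"regdulafk" has second-to-last letter 'f'. The stems whose second-to-last letter is 'f' (nupverefm → nunupverefm, sewofv → sesewofv, bawewofz → babawewofz) repeat the first consonant+vowel as a prefix.
The other patterns: stems whose second-to-last letter is 'v' or 'w' insert -om- after the first vowel; stems whose second-to-last letter is 'n' change the last vowel to 'o'; stems whose second-to-last letter is 'l' or 'z' double the final consonant and add -ar.
So regdulafk → reregdulafk.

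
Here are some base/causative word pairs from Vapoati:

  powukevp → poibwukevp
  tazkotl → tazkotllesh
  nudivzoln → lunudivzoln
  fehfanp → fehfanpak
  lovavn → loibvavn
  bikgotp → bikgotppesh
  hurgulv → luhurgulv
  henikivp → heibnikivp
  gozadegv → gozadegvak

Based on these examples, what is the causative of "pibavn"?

piibbavn

nudivzoln and lovavn both end in -n yet inflect differently (lunudivzoln, loibvavn), so the final letter is not what conditions the rule; the second-to-last letter is.
"pibavn" has second-to-last letter 'v'. The stems whose second-to-last letter is 'v' (henikivp → heibnikivp, lovavn → loibvavn, powukevp → poibwukevp) insert -ib- after the first vowel.
So pibavn → piibbavn.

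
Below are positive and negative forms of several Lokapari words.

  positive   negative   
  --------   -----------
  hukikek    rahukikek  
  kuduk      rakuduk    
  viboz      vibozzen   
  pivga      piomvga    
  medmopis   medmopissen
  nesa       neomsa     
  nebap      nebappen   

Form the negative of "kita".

"kita" ends in -a. The stems ending in -a (nesa → neomsa, pivga → piomvga) insert -om- after the first vowel.
The other patterns: stems ending in -k add the prefix ra-; stems ending in -p, -s or -z double the final consonant and add -en.
So kita → kiomta.

kiomta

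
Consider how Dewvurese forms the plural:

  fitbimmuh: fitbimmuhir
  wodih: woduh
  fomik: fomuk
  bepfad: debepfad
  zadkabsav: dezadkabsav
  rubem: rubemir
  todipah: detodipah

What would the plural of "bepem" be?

todipah and wodih both end in -h yet inflect differently (detodipah, woduh), so the final letter is not what conditions the rule; the last vowel is.
"bepem" has last vowel 'e'. The one such stem in the data (rubem → rubemir) adds -ir, so the same rule applies.
The other patterns: stems whose last vowel is 'a' add the prefix de-; stems whose last vowel is 'i' change the last vowel to 'u'.
So bepem → bepemir.

bepemir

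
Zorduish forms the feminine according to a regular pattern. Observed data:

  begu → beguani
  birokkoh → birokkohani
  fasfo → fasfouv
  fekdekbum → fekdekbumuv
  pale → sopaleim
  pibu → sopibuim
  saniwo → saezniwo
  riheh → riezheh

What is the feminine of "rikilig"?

"rikilig" begins with r-. The one such stem in the data (riheh → riezheh) inserts -ez- after the first vowel (as does saniwo), so the same rule applies.
The other patterns: stems beginning with b- add -ani; stems beginning with f- add -uv; stems beginning with p- add so- … -im around the stem.
So rikilig → riezkilig.

riezkilig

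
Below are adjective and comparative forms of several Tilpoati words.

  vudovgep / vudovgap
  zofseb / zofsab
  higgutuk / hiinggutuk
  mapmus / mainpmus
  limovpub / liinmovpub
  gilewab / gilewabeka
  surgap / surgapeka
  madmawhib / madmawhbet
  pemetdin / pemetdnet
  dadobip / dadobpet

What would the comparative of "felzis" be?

zofseb and limovpub both end in -b yet inflect differently (zofsab, liinmovpub), so the final letter is not what conditions the rule; the last vowel is.
"felzis" has last vowel 'i'. The stems whose last vowel is 'i' (madmawhib → madmawhbet, pemetdin → pemetdnet, dadobip → dadobpet) delete the last vowel and add -et.
So felzis → felzset.

felzset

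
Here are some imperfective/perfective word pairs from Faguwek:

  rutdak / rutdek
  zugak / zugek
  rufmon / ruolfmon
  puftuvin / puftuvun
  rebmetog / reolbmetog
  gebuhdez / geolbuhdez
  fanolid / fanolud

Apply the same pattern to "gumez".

puftuvin and rufmon both end in -n yet inflect differently (puftuvun, ruolfmon), so the final letter is not what conditions the rule; the last vowel is.
"gumez" has last vowel 'e'. The one such stem in the data (gebuhdez → geolbuhdez) inserts -ol- after the first vowel (as do rufmon, rebmetog), so the same rule applies.
So gumez → guolmez.

guolmez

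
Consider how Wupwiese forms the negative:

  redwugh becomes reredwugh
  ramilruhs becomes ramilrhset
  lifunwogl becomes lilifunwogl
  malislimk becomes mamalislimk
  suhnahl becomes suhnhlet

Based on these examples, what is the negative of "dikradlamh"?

suhnahl and lifunwogl both end in -l yet inflect differently (suhnhlet, lilifunwogl), so the final letter is not what conditions the rule; the second-to-last letter is.
"dikradlamh" has second-to-last letter 'm'. The one such stem in the data (malislimk → mamalislimk) repeats the first consonant+vowel as a prefix (as do lifunwogl, redwugh), so the same rule applies.
So dikradlamh → didikradlamh.

didikradlamh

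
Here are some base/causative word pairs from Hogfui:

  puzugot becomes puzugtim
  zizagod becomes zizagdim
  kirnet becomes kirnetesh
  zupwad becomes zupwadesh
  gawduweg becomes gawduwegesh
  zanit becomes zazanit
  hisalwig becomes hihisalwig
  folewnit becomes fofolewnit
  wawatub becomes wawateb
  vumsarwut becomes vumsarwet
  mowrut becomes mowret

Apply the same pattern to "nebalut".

nebalet

puzugot and kirnet both end in -t yet inflect differently (puzugtim, kirnetesh), so the final letter is not what conditions the rule; the last vowel is.
"nebalut" has last vowel 'u'. The stems whose last vowel is 'u' (wawatub → wawateb, vumsarwut → vumsarwet, mowrut → mowret) change the last vowel to 'e'.
The other patterns: stems whose last vowel is 'o' delete the last vowel and add -im; stems whose last vowel is 'a' or 'e' add -esh; stems whose last vowel is 'i' repeat the first consonant+vowel as a prefix.
So nebalut → nebalet.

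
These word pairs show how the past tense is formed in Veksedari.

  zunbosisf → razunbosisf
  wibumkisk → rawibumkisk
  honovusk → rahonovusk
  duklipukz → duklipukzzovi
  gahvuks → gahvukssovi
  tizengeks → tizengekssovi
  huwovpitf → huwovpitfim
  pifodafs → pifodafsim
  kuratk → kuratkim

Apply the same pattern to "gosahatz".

gosahatzim

zunbosisf and huwovpitf both end in -f yet inflect differently (razunbosisf, huwovpitfim), so the final letter is not what conditions the rule; the second-to-last letter is.
"gosahatz" has second-to-last letter 't'. The stems whose second-to-last letter is 't' (huwovpitf → huwovpitfim, kuratk → kuratkim) add -im.
So gosahatz → gosahatzim.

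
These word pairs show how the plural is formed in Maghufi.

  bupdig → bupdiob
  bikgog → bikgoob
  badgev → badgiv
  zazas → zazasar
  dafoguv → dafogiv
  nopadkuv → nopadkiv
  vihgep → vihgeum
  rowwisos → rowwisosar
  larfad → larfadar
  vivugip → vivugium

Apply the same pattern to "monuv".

vihgep and badgev both have last vowel 'e' yet inflect differently (vihgeum, badgiv), so the last vowel is not what conditions the rule; the final letter is.
"monuv" ends in -v. The stems ending in -v (nopadkuv → nopadkiv, dafoguv → dafogiv, badgev → badgiv) change the last vowel to 'i'.
So monuv → moniv.

moniv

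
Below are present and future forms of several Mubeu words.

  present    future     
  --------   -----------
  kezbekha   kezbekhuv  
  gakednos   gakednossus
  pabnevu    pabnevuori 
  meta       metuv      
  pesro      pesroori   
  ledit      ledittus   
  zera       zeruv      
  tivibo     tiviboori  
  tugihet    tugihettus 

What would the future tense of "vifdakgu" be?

vifdakguori

gakednos and tivibo both have last vowel 'o' yet inflect differently (gakednossus, tiviboori), so the last vowel is not what conditions the rule; the final letter is.
"vifdakgu" ends in -u. The one such stem in the data (pabnevu → pabnevuori) adds -ori, so the same rule applies.
So vifdakgu → vifdakguori.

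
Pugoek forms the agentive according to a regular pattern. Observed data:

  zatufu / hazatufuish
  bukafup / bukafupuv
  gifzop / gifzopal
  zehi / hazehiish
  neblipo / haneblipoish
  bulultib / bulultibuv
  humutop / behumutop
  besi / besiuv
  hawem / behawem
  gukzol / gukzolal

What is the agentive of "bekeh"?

"bekeh" begins with b-. The stems beginning with b- (bukafup → bukafupuv, bulultib → bulultibuv, besi → besiuv) add -uv.
The other patterns: stems beginning with h- add the prefix be-; stems beginning with n- or z- add ha- … -ish around the stem; stems beginning with g- add -al.
So bekeh → bekehuv.

bekehuv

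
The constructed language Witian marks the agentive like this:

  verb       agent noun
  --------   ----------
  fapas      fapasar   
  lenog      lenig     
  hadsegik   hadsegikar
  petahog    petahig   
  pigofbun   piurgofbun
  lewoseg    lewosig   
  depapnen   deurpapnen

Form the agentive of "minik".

minikar

"minik" ends in -k. The one such stem in the data (hadsegik → hadsegikar) adds -ar, so the same rule applies.
So minik → minikar.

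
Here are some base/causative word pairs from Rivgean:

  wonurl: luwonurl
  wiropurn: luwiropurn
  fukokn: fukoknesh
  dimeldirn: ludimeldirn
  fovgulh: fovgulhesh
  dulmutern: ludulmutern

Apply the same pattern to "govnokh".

"govnokh" has second-to-last letter 'k'. The one such stem in the data (fukokn → fukoknesh) adds -esh, so the same rule applies.
So govnokh → govnokhesh.

govnokhesh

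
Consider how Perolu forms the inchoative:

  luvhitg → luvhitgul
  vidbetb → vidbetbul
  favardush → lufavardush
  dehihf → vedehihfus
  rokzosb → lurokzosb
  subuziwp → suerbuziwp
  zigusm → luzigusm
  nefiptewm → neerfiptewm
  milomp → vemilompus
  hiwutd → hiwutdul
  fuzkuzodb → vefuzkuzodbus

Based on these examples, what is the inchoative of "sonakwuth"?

"sonakwuth" has second-to-last letter 't'. The stems whose second-to-last letter is 't' (luvhitg → luvhitgul, hiwutd → hiwutdul, vidbetb → vidbetbul) add -ul.
The other patterns: stems whose second-to-last letter is 'w' insert -er- after the first vowel; stems whose second-to-last letter is 's' add the prefix lu-; stems whose second-to-last letter is 'd', 'h' or 'm' add ve- … -us around the stem.
So sonakwuth → sonakwuthul.

sonakwuthul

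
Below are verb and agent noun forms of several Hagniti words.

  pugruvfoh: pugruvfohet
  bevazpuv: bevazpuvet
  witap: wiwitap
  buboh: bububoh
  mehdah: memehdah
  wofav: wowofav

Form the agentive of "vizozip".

vizozipet

pugruvfoh and buboh both end in -h yet inflect differently (pugruvfohet, bububoh), so the final letter is not what conditions the rule; the number of vowels is.
"vizozip" has 3 vowels. The stems with 3 vowels (pugruvfoh → pugruvfohet, bevazpuv → bevazpuvet) add -et.
The other pattern: stems with 2 vowels repeat the first consonant+vowel as a prefix.
So vizozip → vizozipet.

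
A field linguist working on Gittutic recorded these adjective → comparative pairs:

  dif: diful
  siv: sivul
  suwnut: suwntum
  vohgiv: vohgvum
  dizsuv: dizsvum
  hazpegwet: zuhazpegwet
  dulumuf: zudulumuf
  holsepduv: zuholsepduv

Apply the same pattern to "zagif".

siv and vohgiv both end in -v yet inflect differently (sivul, vohgvum), so the final letter is not what conditions the rule; the number of vowels is.
"zagif" has 2 vowels. The stems with 2 vowels (suwnut → suwntum, vohgiv → vohgvum, dizsuv → dizsvum) delete the last vowel and add -um.
The other patterns: stems with 1 vowel add -ul; stems with 3 vowels add the prefix zu-.
So zagif → zagfum.

zagfum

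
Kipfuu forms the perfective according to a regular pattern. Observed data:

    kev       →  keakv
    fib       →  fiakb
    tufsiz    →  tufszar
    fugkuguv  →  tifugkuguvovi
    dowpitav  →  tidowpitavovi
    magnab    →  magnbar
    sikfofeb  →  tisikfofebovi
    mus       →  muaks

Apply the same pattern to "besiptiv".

"besiptiv" has 3 vowels. The stems with 3 vowels (fugkuguv → tifugkuguvovi, sikfofeb → tisikfofebovi, dowpitav → tidowpitavovi) add ti- … -ovi around the stem.
So besiptiv → tibesiptivovi.

tibesiptivovi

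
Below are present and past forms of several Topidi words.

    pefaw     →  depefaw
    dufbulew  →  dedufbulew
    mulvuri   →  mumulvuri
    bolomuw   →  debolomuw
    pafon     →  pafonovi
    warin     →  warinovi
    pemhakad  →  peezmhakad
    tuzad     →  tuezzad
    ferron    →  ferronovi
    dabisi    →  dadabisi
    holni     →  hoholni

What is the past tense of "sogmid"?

soezgmid

pemhakad and pefaw both have last vowel 'a' yet inflect differently (peezmhakad, depefaw), so the last vowel is not what conditions the rule; the final letter is.
"sogmid" ends in -d. The stems ending in -d (pemhakad → peezmhakad, tuzad → tuezzad) insert -ez- after the first vowel.
So sogmid → soezgmid.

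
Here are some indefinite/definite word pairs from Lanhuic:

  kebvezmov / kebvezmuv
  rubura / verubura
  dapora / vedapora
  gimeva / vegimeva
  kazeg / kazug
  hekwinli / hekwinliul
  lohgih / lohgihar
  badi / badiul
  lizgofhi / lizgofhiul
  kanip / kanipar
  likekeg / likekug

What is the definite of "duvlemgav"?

duvlemguv

hekwinli and kanip both have last vowel 'i' yet inflect differently (hekwinliul, kanipar), so the last vowel is not what conditions the rule; the final letter is.
"duvlemgav" ends in -v. The one such stem in the data (kebvezmov → kebvezmuv) changes the last vowel to 'u' (as do kazeg, likekeg), so the same rule applies.
The other patterns: stems ending in -i add -ul; stems ending in -a add the prefix ve-; stems ending in -h or -p add -ar.
So duvlemgav → duvlemguv.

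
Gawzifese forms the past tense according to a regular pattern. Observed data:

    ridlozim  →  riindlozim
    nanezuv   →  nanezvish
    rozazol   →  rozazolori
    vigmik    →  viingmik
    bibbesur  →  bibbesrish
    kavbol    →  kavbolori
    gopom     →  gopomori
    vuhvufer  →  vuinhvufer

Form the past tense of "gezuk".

ridlozim and gopom both end in -m yet inflect differently (riindlozim, gopomori), so the final letter is not what conditions the rule; the last vowel is.
"gezuk" has last vowel 'u'. The stems whose last vowel is 'u' (bibbesur → bibbesrish, nanezuv → nanezvish) delete the last vowel and add -ish.
The other patterns: stems whose last vowel is 'e' or 'i' insert -in- after the first vowel; stems whose last vowel is 'o' add -ori.
So gezuk → gezkish.

gezkish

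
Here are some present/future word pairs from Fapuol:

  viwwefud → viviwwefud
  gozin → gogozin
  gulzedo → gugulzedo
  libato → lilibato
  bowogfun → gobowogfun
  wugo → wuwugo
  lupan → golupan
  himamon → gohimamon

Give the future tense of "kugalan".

gokugalan

himamon and libato both have last vowel 'o' yet inflect differently (gohimamon, lilibato), so the last vowel is not what conditions the rule; the final letter is.
"kugalan" ends in -n. The stems ending in -n (gozin → gogozin, himamon → gohimamon, lupan → golupan) add the prefix go-.
So kugalan → gokugalan.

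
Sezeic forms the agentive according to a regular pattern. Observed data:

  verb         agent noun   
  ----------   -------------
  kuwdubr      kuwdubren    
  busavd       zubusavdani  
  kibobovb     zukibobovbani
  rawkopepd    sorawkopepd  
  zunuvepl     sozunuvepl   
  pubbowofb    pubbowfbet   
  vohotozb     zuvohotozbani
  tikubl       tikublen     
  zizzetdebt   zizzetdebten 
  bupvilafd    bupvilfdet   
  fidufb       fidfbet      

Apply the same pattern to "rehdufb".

pubbowofb and vohotozb both end in -b yet inflect differently (pubbowfbet, zuvohotozbani), so the final letter is not what conditions the rule; the second-to-last letter is.
"rehdufb" has second-to-last letter 'f'. The stems whose second-to-last letter is 'f' (pubbowofb → pubbowfbet, fidufb → fidfbet, bupvilafd → bupvilfdet) delete the last vowel and add -et.
The other patterns: stems whose second-to-last letter is 'v' or 'z' add zu- … -ani around the stem; stems whose second-to-last letter is 'p' add the prefix so-; stems whose second-to-last letter is 'b' add -en.
So rehdufb → rehdfbet.

rehdfbet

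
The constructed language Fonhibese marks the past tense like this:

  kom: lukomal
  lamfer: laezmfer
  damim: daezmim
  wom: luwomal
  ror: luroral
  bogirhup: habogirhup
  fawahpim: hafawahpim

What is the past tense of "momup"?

moezmup

"momup" has 2 vowels. The stems with 2 vowels (damim → daezmim, lamfer → laezmfer) insert -ez- after the first vowel.
So momup → moezmup.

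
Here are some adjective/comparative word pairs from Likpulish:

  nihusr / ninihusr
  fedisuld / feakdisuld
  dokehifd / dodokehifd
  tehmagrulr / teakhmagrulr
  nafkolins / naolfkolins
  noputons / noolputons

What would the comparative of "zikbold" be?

ziakkbold

"zikbold" has second-to-last letter 'l'. The stems whose second-to-last letter is 'l' (fedisuld → feakdisuld, tehmagrulr → teakhmagrulr) insert -ak- after the first vowel.
So zikbold → ziakkbold.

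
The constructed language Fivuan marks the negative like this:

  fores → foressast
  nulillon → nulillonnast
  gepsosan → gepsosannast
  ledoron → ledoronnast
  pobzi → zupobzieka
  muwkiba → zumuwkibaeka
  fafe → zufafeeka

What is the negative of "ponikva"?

"ponikva" ends in a vowel. The stems ending in a vowel (pobzi → zupobzieka, muwkiba → zumuwkibaeka, fafe → zufafeeka) add zu- … -eka around the stem.
The other pattern: stems ending in a consonant double the final consonant and add -ast.
So ponikva → zuponikvaeka.

zuponikvaeka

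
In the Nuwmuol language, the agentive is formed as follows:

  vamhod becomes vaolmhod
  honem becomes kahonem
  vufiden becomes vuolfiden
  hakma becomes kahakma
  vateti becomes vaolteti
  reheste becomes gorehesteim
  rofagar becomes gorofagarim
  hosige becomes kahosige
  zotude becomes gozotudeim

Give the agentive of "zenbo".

hosige and reheste both end in -e yet inflect differently (kahosige, gorehesteim), so the final letter is not what conditions the rule; the first letter is.
"zenbo" begins with z-. The one such stem in the data (zotude → gozotudeim) adds go- … -im around the stem, so the same rule applies.
So zenbo → gozenboim.

gozenboim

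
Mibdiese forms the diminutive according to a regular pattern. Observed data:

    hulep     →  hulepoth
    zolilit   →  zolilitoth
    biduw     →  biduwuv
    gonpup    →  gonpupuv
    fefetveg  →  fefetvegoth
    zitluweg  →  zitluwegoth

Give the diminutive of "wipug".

"wipug" has last vowel 'u'. The stems whose last vowel is 'u' (biduw → biduwuv, gonpup → gonpupuv) add -uv.
So wipug → wipuguv.

wipuguv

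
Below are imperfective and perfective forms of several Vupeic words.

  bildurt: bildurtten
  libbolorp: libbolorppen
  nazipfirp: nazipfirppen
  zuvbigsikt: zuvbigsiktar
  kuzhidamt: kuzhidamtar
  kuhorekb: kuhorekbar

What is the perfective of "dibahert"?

bildurt and zuvbigsikt both end in -t yet inflect differently (bildurtten, zuvbigsiktar), so the final letter is not what conditions the rule; the second-to-last letter is.
"dibahert" has second-to-last letter 'r'. The stems whose second-to-last letter is 'r' (bildurt → bildurtten, libbolorp → libbolorppen, nazipfirp → nazipfirppen) double the final consonant and add -en.
So dibahert → dibahertten.

dibahertten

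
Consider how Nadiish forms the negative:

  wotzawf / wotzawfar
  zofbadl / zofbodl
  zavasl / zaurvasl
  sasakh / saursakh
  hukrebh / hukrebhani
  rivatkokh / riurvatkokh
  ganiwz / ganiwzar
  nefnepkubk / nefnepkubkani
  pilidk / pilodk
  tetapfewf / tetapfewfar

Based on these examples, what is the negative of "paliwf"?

"paliwf" has second-to-last letter 'w'. The stems whose second-to-last letter is 'w' (wotzawf → wotzawfar, tetapfewf → tetapfewfar, ganiwz → ganiwzar) add -ar.
The other patterns: stems whose second-to-last letter is 'd' change the last vowel to 'o'; stems whose second-to-last letter is 'b' add -ani; stems whose second-to-last letter is 'k' or 's' insert -ur- after the first vowel.
So paliwf → paliwfar.

paliwfar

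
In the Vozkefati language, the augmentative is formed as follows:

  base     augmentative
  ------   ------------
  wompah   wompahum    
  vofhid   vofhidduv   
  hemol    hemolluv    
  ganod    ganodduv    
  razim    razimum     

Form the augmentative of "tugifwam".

tugifwamum

vofhid and razim both have last vowel 'i' yet inflect differently (vofhidduv, razimum), so the last vowel is not what conditions the rule; the final letter is.
"tugifwam" ends in -m. The one such stem in the data (razim → razimum) adds -um, so the same rule applies.
The other pattern: stems ending in -d or -l double the final consonant and add -uv.
So tugifwam → tugifwamum.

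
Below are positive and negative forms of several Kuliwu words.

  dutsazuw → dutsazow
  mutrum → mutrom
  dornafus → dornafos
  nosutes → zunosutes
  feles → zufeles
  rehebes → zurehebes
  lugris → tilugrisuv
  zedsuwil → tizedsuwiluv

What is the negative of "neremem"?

zuneremem

dornafus and nosutes both end in -s yet inflect differently (dornafos, zunosutes), so the final letter is not what conditions the rule; the last vowel is.
"neremem" has last vowel 'e'. The stems whose last vowel is 'e' (nosutes → zunosutes, feles → zufeles, rehebes → zurehebes) add the prefix zu-.
So neremem → zuneremem.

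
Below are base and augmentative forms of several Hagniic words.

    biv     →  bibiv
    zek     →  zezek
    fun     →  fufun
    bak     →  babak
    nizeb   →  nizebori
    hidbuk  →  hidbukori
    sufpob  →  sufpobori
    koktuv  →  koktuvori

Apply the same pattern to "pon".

zek and hidbuk both end in -k yet inflect differently (zezek, hidbukori), so the final letter is not what conditions the rule; the number of vowels is.
"pon" has 1 vowel. The stems with 1 vowel (biv → bibiv, zek → zezek, fun → fufun) repeat the first consonant+vowel as a prefix.
The other pattern: stems with 2 vowels add -ori.
So pon → popon.

popon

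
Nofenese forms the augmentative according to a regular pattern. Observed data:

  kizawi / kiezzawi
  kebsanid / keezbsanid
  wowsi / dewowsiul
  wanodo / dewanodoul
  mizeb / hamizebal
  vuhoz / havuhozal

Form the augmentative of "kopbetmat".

kizawi and wowsi both end in -i yet inflect differently (kiezzawi, dewowsiul), so the final letter is not what conditions the rule; the first letter is.
"kopbetmat" begins with k-. The stems beginning with k- (kizawi → kiezzawi, kebsanid → keezbsanid) insert -ez- after the first vowel.
The other patterns: stems beginning with w- add de- … -ul around the stem; stems beginning with m- or v- add ha- … -al around the stem.
So kopbetmat → koezpbetmat.

koezpbetmat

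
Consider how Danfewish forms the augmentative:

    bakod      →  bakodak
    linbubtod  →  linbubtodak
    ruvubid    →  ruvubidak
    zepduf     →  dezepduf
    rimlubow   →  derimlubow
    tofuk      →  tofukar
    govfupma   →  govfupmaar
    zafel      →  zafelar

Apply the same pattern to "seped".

"seped" ends in -d. The stems ending in -d (bakod → bakodak, linbubtod → linbubtodak, ruvubid → ruvubidak) add -ak.
The other patterns: stems ending in -f or -w add the prefix de-; stems ending in -a, -k or -l add -ar.
So seped → sepedak.

sepedak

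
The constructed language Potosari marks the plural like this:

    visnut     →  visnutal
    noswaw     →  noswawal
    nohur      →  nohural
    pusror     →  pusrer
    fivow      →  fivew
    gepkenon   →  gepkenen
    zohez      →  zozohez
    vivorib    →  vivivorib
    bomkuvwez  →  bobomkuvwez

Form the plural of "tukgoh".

"tukgoh" has last vowel 'o'. The stems whose last vowel is 'o' (pusror → pusrer, fivow → fivew, gepkenon → gepkenen) change the last vowel to 'e'.
The other patterns: stems whose last vowel is 'a' or 'u' add -al; stems whose last vowel is 'e' or 'i' repeat the first consonant+vowel as a prefix.
So tukgoh → tukgeh.

tukgeh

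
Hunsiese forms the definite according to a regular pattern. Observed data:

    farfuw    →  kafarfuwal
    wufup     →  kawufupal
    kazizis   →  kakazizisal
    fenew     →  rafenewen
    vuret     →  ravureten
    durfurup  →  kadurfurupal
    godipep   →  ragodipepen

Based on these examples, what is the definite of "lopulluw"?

kalopulluwal

godipep and wufup both end in -p yet inflect differently (ragodipepen, kawufupal), so the final letter is not what conditions the rule; the last vowel is.
"lopulluw" has last vowel 'u'. The stems whose last vowel is 'u' (wufup → kawufupal, farfuw → kafarfuwal, durfurup → kadurfurupal) add ka- … -al around the stem.
The other pattern: stems whose last vowel is 'e' add ra- … -en around the stem.
So lopulluw → kalopulluwal.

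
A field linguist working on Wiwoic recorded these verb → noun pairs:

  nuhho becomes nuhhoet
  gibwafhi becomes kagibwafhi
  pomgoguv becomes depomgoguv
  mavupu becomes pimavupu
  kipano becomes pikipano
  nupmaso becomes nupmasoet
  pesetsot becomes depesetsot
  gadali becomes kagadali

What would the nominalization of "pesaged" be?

kipano and nuhho both end in -o yet inflect differently (pikipano, nuhhoet), so the final letter is not what conditions the rule; the first letter is.
"pesaged" begins with p-. The stems beginning with p- (pomgoguv → depomgoguv, pesetsot → depesetsot) add the prefix de-.
So pesaged → depesaged.

depesaged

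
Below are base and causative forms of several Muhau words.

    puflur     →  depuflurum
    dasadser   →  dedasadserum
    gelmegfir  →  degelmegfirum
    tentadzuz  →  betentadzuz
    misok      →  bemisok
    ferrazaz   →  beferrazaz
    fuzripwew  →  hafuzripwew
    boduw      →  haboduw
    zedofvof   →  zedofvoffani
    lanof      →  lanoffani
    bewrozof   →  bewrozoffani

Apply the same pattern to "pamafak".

bepamafak

puflur and tentadzuz both have last vowel 'u' yet inflect differently (depuflurum, betentadzuz), so the last vowel is not what conditions the rule; the final letter is.
"pamafak" ends in -k. The one such stem in the data (misok → bemisok) adds the prefix be-, so the same rule applies.
The other patterns: stems ending in -r add de- … -um around the stem; stems ending in -w add the prefix ha-; stems ending in -f double the final consonant and add -ani.
So pamafak → bepamafak.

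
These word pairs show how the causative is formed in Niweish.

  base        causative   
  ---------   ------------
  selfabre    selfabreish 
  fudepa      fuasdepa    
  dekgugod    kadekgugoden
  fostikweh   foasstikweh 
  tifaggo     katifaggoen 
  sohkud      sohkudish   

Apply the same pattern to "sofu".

sofuish

"sofu" begins with s-. The stems beginning with s- (selfabre → selfabreish, sohkud → sohkudish) add -ish.
So sofu → sofuish.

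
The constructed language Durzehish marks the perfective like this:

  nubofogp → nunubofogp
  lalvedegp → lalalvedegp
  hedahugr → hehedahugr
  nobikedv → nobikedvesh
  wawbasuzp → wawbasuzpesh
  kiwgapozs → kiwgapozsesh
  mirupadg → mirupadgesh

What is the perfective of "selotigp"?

seselotigp

nubofogp and wawbasuzp both end in -p yet inflect differently (nunubofogp, wawbasuzpesh), so the final letter is not what conditions the rule; the second-to-last letter is.
"selotigp" has second-to-last letter 'g'. The stems whose second-to-last letter is 'g' (nubofogp → nunubofogp, lalvedegp → lalalvedegp, hedahugr → hehedahugr) repeat the first consonant+vowel as a prefix.
The other pattern: stems whose second-to-last letter is 'd' or 'z' add -esh.
So selotigp → seselotigp.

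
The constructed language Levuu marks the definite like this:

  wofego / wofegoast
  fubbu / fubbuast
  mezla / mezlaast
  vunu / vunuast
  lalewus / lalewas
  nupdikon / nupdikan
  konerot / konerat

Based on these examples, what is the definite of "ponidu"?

fubbu and lalewus both have last vowel 'u' yet inflect differently (fubbuast, lalewas), so the last vowel is not what conditions the rule; whether the stem ends in a vowel or a consonant is.
"ponidu" ends in a vowel. The stems ending in a vowel (wofego → wofegoast, fubbu → fubbuast, mezla → mezlaast) add -ast.
So ponidu → poniduast.

poniduast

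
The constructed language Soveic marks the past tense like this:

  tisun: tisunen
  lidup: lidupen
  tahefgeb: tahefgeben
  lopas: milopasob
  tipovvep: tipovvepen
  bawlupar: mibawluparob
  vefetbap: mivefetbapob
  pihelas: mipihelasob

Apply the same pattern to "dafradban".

vefetbap and lidup both end in -p yet inflect differently (mivefetbapob, lidupen), so the final letter is not what conditions the rule; the last vowel is.
"dafradban" has last vowel 'a'. The stems whose last vowel is 'a' (pihelas → mipihelasob, bawlupar → mibawluparob, vefetbap → mivefetbapob) add mi- … -ob around the stem.
The other pattern: stems whose last vowel is 'e' or 'u' add -en.
So dafradban → midafradbanob.

midafradbanob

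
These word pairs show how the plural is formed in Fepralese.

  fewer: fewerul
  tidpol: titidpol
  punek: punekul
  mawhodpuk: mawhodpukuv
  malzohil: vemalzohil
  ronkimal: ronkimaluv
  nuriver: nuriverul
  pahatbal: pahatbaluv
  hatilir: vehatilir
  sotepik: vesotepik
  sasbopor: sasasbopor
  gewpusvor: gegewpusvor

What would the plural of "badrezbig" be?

"badrezbig" has last vowel 'i'. The stems whose last vowel is 'i' (malzohil → vemalzohil, hatilir → vehatilir, sotepik → vesotepik) add the prefix ve-.
The other patterns: stems whose last vowel is 'o' repeat the first consonant+vowel as a prefix; stems whose last vowel is 'e' add -ul; stems whose last vowel is 'a' or 'u' add -uv.
So badrezbig → vebadrezbig.

vebadrezbig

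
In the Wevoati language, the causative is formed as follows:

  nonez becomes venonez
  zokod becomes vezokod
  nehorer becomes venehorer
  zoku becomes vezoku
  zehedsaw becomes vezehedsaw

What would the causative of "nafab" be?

Every pair shown (nonez → venonez, zokod → vezokod, nehorer → venehorer, …) follows the same rule: add the prefix ve-.
So nafab → venafab.

venafab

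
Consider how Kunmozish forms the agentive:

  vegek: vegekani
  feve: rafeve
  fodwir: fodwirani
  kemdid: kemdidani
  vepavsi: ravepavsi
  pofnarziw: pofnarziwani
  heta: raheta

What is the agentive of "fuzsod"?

fuzsodani

fodwir and vepavsi both have last vowel 'i' yet inflect differently (fodwirani, ravepavsi), so the last vowel is not what conditions the rule; whether the stem ends in a vowel or a consonant is.
"fuzsod" ends in a consonant. The stems ending in a consonant (fodwir → fodwirani, pofnarziw → pofnarziwani, vegek → vegekani) add -ani.
The other pattern: stems ending in a vowel add the prefix ra-.
So fuzsod → fuzsodani.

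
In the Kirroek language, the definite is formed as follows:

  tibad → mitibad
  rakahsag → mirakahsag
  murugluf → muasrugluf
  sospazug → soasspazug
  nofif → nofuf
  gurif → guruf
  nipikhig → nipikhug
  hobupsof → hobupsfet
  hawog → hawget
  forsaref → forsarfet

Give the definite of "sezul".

"sezul" has last vowel 'u'. The stems whose last vowel is 'u' (murugluf → muasrugluf, sospazug → soasspazug) insert -as- after the first vowel.
The other patterns: stems whose last vowel is 'a' add the prefix mi-; stems whose last vowel is 'i' change the last vowel to 'u'; stems whose last vowel is 'e' or 'o' delete the last vowel and add -et.
So sezul → seaszul.

seaszul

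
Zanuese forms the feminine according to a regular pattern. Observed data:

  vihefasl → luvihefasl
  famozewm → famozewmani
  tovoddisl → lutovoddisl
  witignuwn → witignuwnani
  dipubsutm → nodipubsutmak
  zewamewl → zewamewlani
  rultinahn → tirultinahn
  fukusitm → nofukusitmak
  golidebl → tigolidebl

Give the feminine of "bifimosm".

tovoddisl and zewamewl both end in -l yet inflect differently (lutovoddisl, zewamewlani), so the final letter is not what conditions the rule; the second-to-last letter is.
"bifimosm" has second-to-last letter 's'. The stems whose second-to-last letter is 's' (tovoddisl → lutovoddisl, vihefasl → luvihefasl) add the prefix lu-.
The other patterns: stems whose second-to-last letter is 'w' add -ani; stems whose second-to-last letter is 't' add no- … -ak around the stem; stems whose second-to-last letter is 'b' or 'h' add the prefix ti-.
So bifimosm → lubifimosm.

lubifimosm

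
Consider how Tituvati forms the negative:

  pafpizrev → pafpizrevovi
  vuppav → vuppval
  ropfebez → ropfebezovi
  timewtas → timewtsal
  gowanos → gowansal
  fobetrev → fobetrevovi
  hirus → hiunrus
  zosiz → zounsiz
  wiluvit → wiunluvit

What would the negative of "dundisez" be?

dundisezovi

ropfebez and zosiz both end in -z yet inflect differently (ropfebezovi, zounsiz), so the final letter is not what conditions the rule; the last vowel is.
"dundisez" has last vowel 'e'. The stems whose last vowel is 'e' (fobetrev → fobetrevovi, pafpizrev → pafpizrevovi, ropfebez → ropfebezovi) add -ovi.
The other patterns: stems whose last vowel is 'i' or 'u' insert -un- after the first vowel; stems whose last vowel is 'a' or 'o' delete the last vowel and add -al.
So dundisez → dundisezovi.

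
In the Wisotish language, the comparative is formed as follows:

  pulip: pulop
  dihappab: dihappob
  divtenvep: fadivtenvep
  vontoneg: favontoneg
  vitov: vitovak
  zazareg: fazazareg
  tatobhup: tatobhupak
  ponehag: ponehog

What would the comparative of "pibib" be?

"pibib" has last vowel 'i'. The one such stem in the data (pulip → pulop) changes the last vowel to 'o' (as do dihappab, ponehag), so the same rule applies.
The other patterns: stems whose last vowel is 'o' or 'u' add -ak; stems whose last vowel is 'e' add the prefix fa-.
So pibib → pibob.

pibob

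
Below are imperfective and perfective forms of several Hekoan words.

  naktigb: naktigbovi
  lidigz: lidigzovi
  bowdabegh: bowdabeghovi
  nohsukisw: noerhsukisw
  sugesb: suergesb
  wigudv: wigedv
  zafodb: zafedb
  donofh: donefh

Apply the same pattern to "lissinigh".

lissinighovi

naktigb and sugesb both end in -b yet inflect differently (naktigbovi, suergesb), so the final letter is not what conditions the rule; the second-to-last letter is.
"lissinigh" has second-to-last letter 'g'. The stems whose second-to-last letter is 'g' (naktigb → naktigbovi, lidigz → lidigzovi, bowdabegh → bowdabeghovi) add -ovi.
The other patterns: stems whose second-to-last letter is 's' insert -er- after the first vowel; stems whose second-to-last letter is 'd' or 'f' change the last vowel to 'e'.
So lissinigh → lissinighovi.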